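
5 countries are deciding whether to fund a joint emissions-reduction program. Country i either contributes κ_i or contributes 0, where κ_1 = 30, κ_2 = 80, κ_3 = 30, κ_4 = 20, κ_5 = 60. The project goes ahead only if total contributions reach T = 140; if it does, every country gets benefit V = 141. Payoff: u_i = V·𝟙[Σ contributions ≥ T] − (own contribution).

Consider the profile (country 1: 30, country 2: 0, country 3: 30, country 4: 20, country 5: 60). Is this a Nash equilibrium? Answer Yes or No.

Total = 140 ≥ 140: provided.
Country 1 (pledges 30, payoff 111): dropping to 0 → total 110, payoff 0. No gain.
Country 2 (pledges 0, payoff 141): pledging 80 → total 220, payoff 61. No gain.
Country 3 (pledges 30, payoff 111): dropping to 0 → total 110, payoff 0. No gain.
Country 4 (pledges 20, payoff 121): dropping to 0 → total 120, payoff 0. No gain.
Country 5 (pledges 60, payoff 81): dropping to 0 → total 80, payoff 0. No gain.

Yes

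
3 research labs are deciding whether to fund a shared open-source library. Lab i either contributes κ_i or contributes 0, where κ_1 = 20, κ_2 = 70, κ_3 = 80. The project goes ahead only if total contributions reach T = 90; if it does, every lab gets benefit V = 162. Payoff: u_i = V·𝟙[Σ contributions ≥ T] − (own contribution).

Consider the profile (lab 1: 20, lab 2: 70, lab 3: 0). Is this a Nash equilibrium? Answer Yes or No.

Total = 90 ≥ 90: provided.
Lab 1 (pledges 20, payoff 142): dropping to 0 → total 70, payoff 0. No gain.
Lab 2 (pledges 70, payoff 92): dropping to 0 → total 20, payoff 0. No gain.
Lab 3 (pledges 0, payoff 162): pledging 80 → total 170, payoff 82. No gain.

Yes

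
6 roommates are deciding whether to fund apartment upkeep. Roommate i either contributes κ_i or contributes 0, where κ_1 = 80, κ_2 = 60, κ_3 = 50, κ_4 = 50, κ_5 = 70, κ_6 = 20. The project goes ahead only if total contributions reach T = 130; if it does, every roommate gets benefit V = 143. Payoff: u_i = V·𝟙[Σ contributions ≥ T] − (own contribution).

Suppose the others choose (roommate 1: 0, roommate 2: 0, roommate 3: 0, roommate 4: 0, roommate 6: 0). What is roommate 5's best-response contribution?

Others' total = 0. Even contributing 70 gives 70 < 130: no benefit either way.
Best response: 0.

0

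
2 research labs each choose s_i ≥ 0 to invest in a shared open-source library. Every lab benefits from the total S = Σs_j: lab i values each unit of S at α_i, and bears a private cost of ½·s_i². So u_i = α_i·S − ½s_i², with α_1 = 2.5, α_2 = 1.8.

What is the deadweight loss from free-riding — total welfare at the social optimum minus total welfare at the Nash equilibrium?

Lab i's FOC: ∂u_i/∂s_i = α_i − s_i = 0, so s_i* = α_i.
NE contributions = (2.5, 1.8); S = 4.3.
W^NE = (Σα)·S − ½Σα_i² = 4.3² − ½·9.49 = 13.745.
Planner sets s_i = Σα_j = 4.3 for every i, so S^SO = 2·4.3 = 8.6.
W^SO = (Σα)·S^SO − ½·2·(Σα)² = (2/2)·4.3² = 18.49.
Deadweight loss = W^SO − W^NE = 4.745.

4.745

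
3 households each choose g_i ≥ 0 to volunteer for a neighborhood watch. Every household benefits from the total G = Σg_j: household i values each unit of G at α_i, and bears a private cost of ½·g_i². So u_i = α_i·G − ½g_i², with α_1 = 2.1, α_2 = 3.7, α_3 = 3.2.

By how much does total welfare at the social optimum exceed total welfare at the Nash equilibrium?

54.67

Household i's FOC: ∂u_i/∂g_i = α_i − g_i = 0, so g_i* = α_i.
NE contributions = (2.1, 3.7, 3.2); G = 9.
W^NE = (Σα)·G − ½Σα_i² = 9² − ½·28.34 = 66.83.
Planner sets g_i = Σα_j = 9 for every i, so G^SO = 3·9 = 27.
W^SO = (Σα)·G^SO − ½·3·(Σα)² = (3/2)·9² = 121.5.
Deadweight loss = W^SO − W^NE = 54.67.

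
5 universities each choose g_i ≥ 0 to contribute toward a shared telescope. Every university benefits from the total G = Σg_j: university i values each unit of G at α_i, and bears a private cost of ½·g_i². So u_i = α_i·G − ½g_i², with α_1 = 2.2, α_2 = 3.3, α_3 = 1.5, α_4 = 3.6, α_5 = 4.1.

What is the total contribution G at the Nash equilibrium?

14.7

University i's FOC: ∂u_i/∂g_i = α_i − g_i = 0, so g_i* = α_i.
NE contributions = (2.2, 3.3, 1.5, 3.6, 4.1); G = 14.7.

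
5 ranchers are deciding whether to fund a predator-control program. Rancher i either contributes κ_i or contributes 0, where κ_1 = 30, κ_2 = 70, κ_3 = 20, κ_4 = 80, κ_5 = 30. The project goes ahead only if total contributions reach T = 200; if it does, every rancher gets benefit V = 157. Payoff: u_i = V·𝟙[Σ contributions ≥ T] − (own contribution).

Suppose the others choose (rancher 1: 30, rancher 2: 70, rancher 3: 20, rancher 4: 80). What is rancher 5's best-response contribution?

Others' total = 200 ≥ 200; contributing adds cost 30 for no extra benefit.
Best response: 0.

0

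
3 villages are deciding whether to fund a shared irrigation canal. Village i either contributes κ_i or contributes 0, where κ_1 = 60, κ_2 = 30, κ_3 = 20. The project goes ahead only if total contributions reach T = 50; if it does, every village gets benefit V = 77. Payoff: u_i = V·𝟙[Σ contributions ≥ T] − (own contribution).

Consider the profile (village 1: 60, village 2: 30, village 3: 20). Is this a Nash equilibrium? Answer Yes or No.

Total = 110 ≥ 50: provided.
Village 1 (pledges 60, payoff 17): dropping to 0 → total 50, payoff 77. Profitable deviation.

No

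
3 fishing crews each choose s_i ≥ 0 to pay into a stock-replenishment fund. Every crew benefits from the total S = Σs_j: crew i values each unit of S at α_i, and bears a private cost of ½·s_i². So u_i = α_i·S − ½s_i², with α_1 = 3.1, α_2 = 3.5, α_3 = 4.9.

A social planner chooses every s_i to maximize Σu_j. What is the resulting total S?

Planner FOC: ∂(Σu_j)/∂s_i = (Σα_j) − s_i = 0, so s_i^SO = Σα_j = 11.5 for every i; S^SO = 34.5.

34.5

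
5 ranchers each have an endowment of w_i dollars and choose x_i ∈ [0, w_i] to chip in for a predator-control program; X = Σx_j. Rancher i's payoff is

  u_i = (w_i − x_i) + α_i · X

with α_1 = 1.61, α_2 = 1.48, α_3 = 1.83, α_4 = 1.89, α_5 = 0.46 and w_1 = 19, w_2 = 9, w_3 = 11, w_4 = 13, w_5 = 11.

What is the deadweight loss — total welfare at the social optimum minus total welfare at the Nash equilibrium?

∂u_i/∂x_i = α_i − 1, so rancher i contributes w_i if α_i > 1, else 0.
α_i > 1 for i ∈ {1, 2, 3, 4}; NE contributions (19, 9, 11, 13, 0), X = 52.
W^NE = Σw_i − X^NE + (Σα_i)·X^NE = 63 + 6.27·52 = 389.04.
Planner: ∂(Σu_j)/∂x_i = Σα_j − 1 = 6.27 > 0, so everyone contributes w_i; X^SO = 63, W^SO = 63 + 6.27·63 = 458.01.
Deadweight loss = 68.97.

68.97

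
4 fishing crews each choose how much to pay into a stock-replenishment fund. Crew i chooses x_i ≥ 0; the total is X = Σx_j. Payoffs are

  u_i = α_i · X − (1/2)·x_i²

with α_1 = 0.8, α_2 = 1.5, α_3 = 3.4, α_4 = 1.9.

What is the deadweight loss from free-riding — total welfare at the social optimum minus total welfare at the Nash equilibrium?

Crew i's FOC: ∂u_i/∂x_i = α_i − x_i = 0, so x_i* = α_i.
NE contributions = (0.8, 1.5, 3.4, 1.9); X = 7.6.
W^NE = (Σα)·X − ½Σα_i² = 7.6² − ½·18.06 = 48.73.
Planner sets x_i = Σα_j = 7.6 for every i, so X^SO = 4·7.6 = 30.4.
W^SO = (Σα)·X^SO − ½·4·(Σα)² = (4/2)·7.6² = 115.52.
Deadweight loss = W^SO − W^NE = 66.79.

66.79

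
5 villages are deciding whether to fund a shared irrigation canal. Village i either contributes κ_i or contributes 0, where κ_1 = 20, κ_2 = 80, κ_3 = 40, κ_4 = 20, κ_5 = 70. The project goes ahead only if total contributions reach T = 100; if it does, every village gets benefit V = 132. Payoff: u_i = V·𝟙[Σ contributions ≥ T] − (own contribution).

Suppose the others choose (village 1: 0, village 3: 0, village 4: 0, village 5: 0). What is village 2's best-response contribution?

0

Others' total = 0. Even contributing 80 gives 80 < 100: no benefit either way.
Best response: 0.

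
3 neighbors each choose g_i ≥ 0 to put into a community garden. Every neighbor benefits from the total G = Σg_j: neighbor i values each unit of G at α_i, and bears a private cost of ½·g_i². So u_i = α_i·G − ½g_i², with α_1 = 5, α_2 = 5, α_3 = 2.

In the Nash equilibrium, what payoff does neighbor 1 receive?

Neighbor i's FOC: ∂u_i/∂g_i = α_i − g_i = 0, so g_i* = α_i.
NE contributions = (5, 5, 2); G = 12.
u_1 = α_1·G − ½·(g_1)² = 5·12 − ½·5² = 47.5.

47.5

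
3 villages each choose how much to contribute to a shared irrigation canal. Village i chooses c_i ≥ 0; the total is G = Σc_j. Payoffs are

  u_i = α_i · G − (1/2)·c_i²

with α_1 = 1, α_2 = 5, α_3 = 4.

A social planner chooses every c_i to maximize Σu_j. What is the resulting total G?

Planner FOC: ∂(Σu_j)/∂c_i = (Σα_j) − c_i = 0, so c_i^SO = Σα_j = 10 for every i; G^SO = 30.

30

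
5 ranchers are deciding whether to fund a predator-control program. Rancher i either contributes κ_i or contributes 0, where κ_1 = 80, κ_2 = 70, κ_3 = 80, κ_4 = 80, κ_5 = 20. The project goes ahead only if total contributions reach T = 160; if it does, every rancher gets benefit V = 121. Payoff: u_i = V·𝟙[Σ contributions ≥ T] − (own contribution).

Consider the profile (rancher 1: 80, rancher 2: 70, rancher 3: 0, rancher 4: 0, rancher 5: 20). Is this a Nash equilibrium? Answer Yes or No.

Yes

Total = 170 ≥ 160: provided.
Rancher 1 (pledges 80, payoff 41): dropping to 0 → total 90, payoff 0. No gain.
Rancher 2 (pledges 70, payoff 51): dropping to 0 → total 100, payoff 0. No gain.
Rancher 3 (pledges 0, payoff 121): pledging 80 → total 250, payoff 41. No gain.
Rancher 4 (pledges 0, payoff 121): pledging 80 → total 250, payoff 41. No gain.
Rancher 5 (pledges 20, payoff 101): dropping to 0 → total 150, payoff 0. No gain.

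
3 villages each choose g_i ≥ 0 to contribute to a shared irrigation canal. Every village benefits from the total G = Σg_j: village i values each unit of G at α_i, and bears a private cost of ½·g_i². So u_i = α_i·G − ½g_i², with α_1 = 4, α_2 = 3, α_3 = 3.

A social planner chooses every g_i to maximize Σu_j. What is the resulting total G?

30

Planner FOC: ∂(Σu_j)/∂g_i = (Σα_j) − g_i = 0, so g_i^SO = Σα_j = 10 for every i; G^SO = 30.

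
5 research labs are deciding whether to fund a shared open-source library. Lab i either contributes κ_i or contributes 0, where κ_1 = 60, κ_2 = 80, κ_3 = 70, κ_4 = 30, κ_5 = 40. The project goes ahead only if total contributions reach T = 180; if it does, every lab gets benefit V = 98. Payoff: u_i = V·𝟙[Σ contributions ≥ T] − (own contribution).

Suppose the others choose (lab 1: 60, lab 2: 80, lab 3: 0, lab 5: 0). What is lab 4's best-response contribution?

Others' total = 140. Even contributing 30 gives 170 < 180: no benefit either way.
Best response: 0.

0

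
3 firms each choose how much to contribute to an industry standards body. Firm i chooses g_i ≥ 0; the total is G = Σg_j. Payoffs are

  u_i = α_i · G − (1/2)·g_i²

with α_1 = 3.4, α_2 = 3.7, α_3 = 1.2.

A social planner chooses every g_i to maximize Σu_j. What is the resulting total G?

24.9

Planner FOC: ∂(Σu_j)/∂g_i = (Σα_j) − g_i = 0, so g_i^SO = Σα_j = 8.3 for every i; G^SO = 24.9.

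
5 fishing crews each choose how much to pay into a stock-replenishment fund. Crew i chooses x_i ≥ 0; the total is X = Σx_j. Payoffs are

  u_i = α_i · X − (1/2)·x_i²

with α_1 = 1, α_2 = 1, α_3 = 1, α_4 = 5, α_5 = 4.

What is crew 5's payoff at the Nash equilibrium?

Crew i's FOC: ∂u_i/∂x_i = α_i − x_i = 0, so x_i* = α_i.
NE contributions = (1, 1, 1, 5, 4); X = 12.
u_5 = α_5·X − ½·(x_5)² = 4·12 − ½·4² = 40.

40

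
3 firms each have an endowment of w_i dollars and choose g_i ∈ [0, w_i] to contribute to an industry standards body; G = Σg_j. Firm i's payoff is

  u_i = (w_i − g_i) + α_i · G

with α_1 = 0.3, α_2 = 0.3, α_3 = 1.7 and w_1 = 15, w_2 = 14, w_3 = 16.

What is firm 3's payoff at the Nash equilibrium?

27.2

∂u_i/∂g_i = α_i − 1, so firm i contributes w_i if α_i > 1, else 0.
α_i > 1 for i ∈ {3}; NE contributions (0, 0, 16), G = 16.
u_3 = (16 − 16) + 1.7·16 = 27.2.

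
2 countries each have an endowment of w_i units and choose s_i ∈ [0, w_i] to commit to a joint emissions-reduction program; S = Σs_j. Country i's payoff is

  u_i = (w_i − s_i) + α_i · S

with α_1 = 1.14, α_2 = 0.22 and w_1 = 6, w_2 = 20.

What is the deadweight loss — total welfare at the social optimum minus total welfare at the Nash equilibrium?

∂u_i/∂s_i = α_i − 1, so country i contributes w_i if α_i > 1, else 0.
α_i > 1 for i ∈ {1}; NE contributions (6, 0), S = 6.
W^NE = Σw_i − S^NE + (Σα_i)·S^NE = 26 + 0.36·6 = 28.16.
Planner: ∂(Σu_j)/∂s_i = Σα_j − 1 = 0.36 > 0, so everyone contributes w_i; S^SO = 26, W^SO = 26 + 0.36·26 = 35.36.
Deadweight loss = 7.2.

7.2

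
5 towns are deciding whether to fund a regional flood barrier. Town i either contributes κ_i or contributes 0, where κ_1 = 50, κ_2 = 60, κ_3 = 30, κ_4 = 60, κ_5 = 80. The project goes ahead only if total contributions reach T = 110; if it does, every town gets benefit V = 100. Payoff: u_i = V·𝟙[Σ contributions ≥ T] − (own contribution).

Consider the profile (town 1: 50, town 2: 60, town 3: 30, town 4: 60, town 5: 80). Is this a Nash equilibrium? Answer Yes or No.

Total = 280 ≥ 110: provided.
Town 1 (pledges 50, payoff 50): dropping to 0 → total 230, payoff 100. Profitable deviation.

No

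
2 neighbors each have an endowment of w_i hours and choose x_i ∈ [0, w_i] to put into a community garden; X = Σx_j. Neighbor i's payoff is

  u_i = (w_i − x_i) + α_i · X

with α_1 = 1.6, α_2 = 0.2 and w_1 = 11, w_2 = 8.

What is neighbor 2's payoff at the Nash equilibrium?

∂u_i/∂x_i = α_i − 1, so neighbor i contributes w_i if α_i > 1, else 0.
α_i > 1 for i ∈ {1}; NE contributions (11, 0), X = 11.
u_2 = (8 − 0) + 0.2·11 = 10.2.

10.2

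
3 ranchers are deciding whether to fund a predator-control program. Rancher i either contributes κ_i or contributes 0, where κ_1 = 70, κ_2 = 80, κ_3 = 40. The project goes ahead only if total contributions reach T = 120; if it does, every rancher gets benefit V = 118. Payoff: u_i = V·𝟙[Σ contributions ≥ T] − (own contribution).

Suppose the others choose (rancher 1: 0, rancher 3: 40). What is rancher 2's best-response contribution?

Others' total = 40. Contributing 80 brings total to 120 ≥ 120: gain V − κ_2 = 38.
Best response: 80.

80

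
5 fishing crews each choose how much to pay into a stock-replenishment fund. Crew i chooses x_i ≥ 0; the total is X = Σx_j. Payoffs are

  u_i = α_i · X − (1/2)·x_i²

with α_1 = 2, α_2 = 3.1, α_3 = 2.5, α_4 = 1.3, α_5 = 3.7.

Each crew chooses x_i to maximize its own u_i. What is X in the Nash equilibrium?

12.6

Crew i's FOC: ∂u_i/∂x_i = α_i − x_i = 0, so x_i* = α_i.
NE contributions = (2, 3.1, 2.5, 1.3, 3.7); X = 12.6.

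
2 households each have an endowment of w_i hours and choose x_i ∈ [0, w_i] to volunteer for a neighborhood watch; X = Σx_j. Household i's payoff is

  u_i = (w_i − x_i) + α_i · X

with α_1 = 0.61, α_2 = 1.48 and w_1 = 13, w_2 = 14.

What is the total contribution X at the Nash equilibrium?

∂u_i/∂x_i = α_i − 1, so household i contributes w_i if α_i > 1, else 0.
α_i > 1 for i ∈ {2}; NE contributions (0, 14), X = 14.

14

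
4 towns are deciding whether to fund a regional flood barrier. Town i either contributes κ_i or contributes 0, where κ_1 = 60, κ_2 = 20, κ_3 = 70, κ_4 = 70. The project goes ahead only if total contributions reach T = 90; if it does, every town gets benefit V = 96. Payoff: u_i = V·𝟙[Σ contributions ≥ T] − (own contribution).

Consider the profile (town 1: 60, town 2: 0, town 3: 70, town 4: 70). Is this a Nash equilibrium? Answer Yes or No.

Total = 200 ≥ 90: provided.
Town 1 (pledges 60, payoff 36): dropping to 0 → total 140, payoff 96. Profitable deviation.

No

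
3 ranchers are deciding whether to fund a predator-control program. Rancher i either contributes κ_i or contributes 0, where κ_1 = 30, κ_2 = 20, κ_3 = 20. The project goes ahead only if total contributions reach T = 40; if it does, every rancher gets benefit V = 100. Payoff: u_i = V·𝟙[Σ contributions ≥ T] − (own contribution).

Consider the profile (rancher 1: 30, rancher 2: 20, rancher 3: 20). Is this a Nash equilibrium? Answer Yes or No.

Total = 70 ≥ 40: provided.
Rancher 1 (pledges 30, payoff 70): dropping to 0 → total 40, payoff 100. Profitable deviation.

No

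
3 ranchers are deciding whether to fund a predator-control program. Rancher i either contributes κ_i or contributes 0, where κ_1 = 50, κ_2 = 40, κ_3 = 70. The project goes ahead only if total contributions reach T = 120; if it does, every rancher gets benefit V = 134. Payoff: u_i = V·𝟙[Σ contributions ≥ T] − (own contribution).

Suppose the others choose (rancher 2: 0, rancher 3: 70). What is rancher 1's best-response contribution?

50

Others' total = 70. Contributing 50 brings total to 120 ≥ 120: gain V − κ_1 = 84.
Best response: 50.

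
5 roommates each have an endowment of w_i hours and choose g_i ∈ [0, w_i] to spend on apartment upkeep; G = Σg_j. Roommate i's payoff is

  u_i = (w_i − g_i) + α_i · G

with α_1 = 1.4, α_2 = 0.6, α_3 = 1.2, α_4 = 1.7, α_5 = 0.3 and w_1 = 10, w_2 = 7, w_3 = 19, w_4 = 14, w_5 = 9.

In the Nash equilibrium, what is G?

∂u_i/∂g_i = α_i − 1, so roommate i contributes w_i if α_i > 1, else 0.
α_i > 1 for i ∈ {1, 3, 4}; NE contributions (10, 0, 19, 14, 0), G = 43.

43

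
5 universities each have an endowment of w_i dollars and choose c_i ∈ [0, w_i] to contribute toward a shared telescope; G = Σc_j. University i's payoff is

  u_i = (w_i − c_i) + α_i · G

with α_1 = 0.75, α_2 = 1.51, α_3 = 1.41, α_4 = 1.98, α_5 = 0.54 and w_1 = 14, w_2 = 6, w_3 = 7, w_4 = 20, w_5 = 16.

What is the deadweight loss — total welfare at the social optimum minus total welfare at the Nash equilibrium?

155.7

∂u_i/∂c_i = α_i − 1, so university i contributes w_i if α_i > 1, else 0.
α_i > 1 for i ∈ {2, 3, 4}; NE contributions (0, 6, 7, 20, 0), G = 33.
W^NE = Σw_i − G^NE + (Σα_i)·G^NE = 63 + 5.19·33 = 234.27.
Planner: ∂(Σu_j)/∂c_i = Σα_j − 1 = 5.19 > 0, so everyone contributes w_i; G^SO = 63, W^SO = 63 + 5.19·63 = 389.97.
Deadweight loss = 155.7.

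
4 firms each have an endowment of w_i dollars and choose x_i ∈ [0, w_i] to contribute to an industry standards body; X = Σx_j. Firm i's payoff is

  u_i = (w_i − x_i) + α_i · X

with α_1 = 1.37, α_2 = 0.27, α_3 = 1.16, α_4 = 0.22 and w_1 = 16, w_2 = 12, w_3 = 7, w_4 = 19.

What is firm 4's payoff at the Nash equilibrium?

24.06

∂u_i/∂x_i = α_i − 1, so firm i contributes w_i if α_i > 1, else 0.
α_i > 1 for i ∈ {1, 3}; NE contributions (16, 0, 7, 0), X = 23.
u_4 = (19 − 0) + 0.22·23 = 24.06.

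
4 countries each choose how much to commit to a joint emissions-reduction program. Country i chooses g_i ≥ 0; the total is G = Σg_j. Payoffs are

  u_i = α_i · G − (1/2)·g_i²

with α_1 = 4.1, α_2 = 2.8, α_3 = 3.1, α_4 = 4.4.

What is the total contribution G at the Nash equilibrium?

14.4

Country i's FOC: ∂u_i/∂g_i = α_i − g_i = 0, so g_i* = α_i.
NE contributions = (4.1, 2.8, 3.1, 4.4); G = 14.4.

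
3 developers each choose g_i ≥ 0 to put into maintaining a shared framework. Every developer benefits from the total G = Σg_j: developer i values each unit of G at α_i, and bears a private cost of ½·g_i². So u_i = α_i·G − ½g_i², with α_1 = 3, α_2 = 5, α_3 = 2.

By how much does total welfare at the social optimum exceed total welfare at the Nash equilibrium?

69

Developer i's FOC: ∂u_i/∂g_i = α_i − g_i = 0, so g_i* = α_i.
NE contributions = (3, 5, 2); G = 10.
W^NE = (Σα)·G − ½Σα_i² = 10² − ½·38 = 81.
Planner sets g_i = Σα_j = 10 for every i, so G^SO = 3·10 = 30.
W^SO = (Σα)·G^SO − ½·3·(Σα)² = (3/2)·10² = 150.
Deadweight loss = W^SO − W^NE = 69.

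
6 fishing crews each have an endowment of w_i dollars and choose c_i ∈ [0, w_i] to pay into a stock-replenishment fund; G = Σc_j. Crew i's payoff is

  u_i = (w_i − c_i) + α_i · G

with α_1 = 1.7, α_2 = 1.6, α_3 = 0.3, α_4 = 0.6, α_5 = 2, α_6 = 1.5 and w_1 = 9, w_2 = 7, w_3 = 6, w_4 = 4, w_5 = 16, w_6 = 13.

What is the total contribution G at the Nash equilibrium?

45

∂u_i/∂c_i = α_i − 1, so crew i contributes w_i if α_i > 1, else 0.
α_i > 1 for i ∈ {1, 2, 5, 6}; NE contributions (9, 7, 0, 0, 16, 13), G = 45.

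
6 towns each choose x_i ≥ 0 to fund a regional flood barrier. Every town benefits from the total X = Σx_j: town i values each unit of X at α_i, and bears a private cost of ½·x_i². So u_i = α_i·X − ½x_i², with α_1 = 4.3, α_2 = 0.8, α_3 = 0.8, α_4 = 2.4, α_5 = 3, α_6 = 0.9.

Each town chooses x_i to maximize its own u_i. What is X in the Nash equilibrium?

12.2

Town i's FOC: ∂u_i/∂x_i = α_i − x_i = 0, so x_i* = α_i.
NE contributions = (4.3, 0.8, 0.8, 2.4, 3, 0.9); X = 12.2.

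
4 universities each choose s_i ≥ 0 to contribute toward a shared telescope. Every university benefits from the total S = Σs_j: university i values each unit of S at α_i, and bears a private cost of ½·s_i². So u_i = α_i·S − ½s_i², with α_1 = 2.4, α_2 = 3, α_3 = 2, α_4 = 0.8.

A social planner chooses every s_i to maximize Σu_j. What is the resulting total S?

32.8

Planner FOC: ∂(Σu_j)/∂s_i = (Σα_j) − s_i = 0, so s_i^SO = Σα_j = 8.2 for every i; S^SO = 32.8.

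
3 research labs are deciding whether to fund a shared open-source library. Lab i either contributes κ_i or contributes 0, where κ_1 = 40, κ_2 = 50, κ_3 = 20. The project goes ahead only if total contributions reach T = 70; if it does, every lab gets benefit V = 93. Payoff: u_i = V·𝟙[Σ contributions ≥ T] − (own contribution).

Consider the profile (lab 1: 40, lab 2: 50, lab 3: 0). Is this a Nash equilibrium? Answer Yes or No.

Total = 90 ≥ 70: provided.
Lab 1 (pledges 40, payoff 53): dropping to 0 → total 50, payoff 0. No gain.
Lab 2 (pledges 50, payoff 43): dropping to 0 → total 40, payoff 0. No gain.
Lab 3 (pledges 0, payoff 93): pledging 20 → total 110, payoff 73. No gain.

Yes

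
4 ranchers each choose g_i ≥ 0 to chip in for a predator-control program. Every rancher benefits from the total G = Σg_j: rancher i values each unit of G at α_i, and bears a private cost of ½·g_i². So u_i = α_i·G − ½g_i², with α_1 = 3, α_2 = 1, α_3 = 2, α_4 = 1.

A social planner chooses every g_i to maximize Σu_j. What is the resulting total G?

28

Planner FOC: ∂(Σu_j)/∂g_i = (Σα_j) − g_i = 0, so g_i^SO = Σα_j = 7 for every i; G^SO = 28.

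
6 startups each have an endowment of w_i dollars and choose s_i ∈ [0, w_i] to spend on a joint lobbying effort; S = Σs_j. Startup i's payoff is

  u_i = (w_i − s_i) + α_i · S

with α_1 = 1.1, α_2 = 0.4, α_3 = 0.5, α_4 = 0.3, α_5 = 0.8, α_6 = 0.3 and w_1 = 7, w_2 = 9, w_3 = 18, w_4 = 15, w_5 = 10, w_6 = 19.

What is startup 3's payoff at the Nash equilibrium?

21.5

∂u_i/∂s_i = α_i − 1, so startup i contributes w_i if α_i > 1, else 0.
α_i > 1 for i ∈ {1}; NE contributions (7, 0, 0, 0, 0, 0), S = 7.
u_3 = (18 − 0) + 0.5·7 = 21.5.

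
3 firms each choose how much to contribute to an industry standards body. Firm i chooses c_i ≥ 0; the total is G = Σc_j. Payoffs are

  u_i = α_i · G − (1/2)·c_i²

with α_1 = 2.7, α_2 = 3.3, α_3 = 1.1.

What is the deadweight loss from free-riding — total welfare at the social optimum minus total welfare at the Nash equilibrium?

Firm i's FOC: ∂u_i/∂c_i = α_i − c_i = 0, so c_i* = α_i.
NE contributions = (2.7, 3.3, 1.1); G = 7.1.
W^NE = (Σα)·G − ½Σα_i² = 7.1² − ½·19.39 = 40.715.
Planner sets c_i = Σα_j = 7.1 for every i, so G^SO = 3·7.1 = 21.3.
W^SO = (Σα)·G^SO − ½·3·(Σα)² = (3/2)·7.1² = 75.615.
Deadweight loss = W^SO − W^NE = 34.9.

34.9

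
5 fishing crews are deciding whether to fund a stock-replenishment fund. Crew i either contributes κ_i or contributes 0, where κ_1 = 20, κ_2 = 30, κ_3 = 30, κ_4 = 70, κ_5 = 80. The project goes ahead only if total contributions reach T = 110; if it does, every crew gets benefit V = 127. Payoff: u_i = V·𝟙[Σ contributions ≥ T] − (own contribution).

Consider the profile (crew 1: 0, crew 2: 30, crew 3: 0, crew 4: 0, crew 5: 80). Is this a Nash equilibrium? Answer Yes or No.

Total = 110 ≥ 110: provided.
Crew 1 (pledges 0, payoff 127): pledging 20 → total 130, payoff 107. No gain.
Crew 2 (pledges 30, payoff 97): dropping to 0 → total 80, payoff 0. No gain.
Crew 3 (pledges 0, payoff 127): pledging 30 → total 140, payoff 97. No gain.
Crew 4 (pledges 0, payoff 127): pledging 70 → total 180, payoff 57. No gain.
Crew 5 (pledges 80, payoff 47): dropping to 0 → total 30, payoff 0. No gain.

Yes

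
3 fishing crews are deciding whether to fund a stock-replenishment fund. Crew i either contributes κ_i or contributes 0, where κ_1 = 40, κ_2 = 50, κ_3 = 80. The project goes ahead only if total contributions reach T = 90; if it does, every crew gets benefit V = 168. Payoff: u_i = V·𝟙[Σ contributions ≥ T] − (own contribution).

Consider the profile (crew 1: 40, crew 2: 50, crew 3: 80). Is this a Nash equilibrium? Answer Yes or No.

Total = 170 ≥ 90: provided.
Crew 1 (pledges 40, payoff 128): dropping to 0 → total 130, payoff 168. Profitable deviation.

No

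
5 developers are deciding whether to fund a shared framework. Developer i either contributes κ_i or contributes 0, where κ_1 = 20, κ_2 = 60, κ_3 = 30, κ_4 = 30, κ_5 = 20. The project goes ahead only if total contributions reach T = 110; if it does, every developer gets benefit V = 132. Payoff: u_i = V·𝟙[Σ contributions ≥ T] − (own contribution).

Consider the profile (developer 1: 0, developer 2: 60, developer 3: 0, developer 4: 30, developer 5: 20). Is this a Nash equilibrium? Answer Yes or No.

Total = 110 ≥ 110: provided.
Developer 1 (pledges 0, payoff 132): pledging 20 → total 130, payoff 112. No gain.
Developer 2 (pledges 60, payoff 72): dropping to 0 → total 50, payoff 0. No gain.
Developer 3 (pledges 0, payoff 132): pledging 30 → total 140, payoff 102. No gain.
Developer 4 (pledges 30, payoff 102): dropping to 0 → total 80, payoff 0. No gain.
Developer 5 (pledges 20, payoff 112): dropping to 0 → total 90, payoff 0. No gain.

Yes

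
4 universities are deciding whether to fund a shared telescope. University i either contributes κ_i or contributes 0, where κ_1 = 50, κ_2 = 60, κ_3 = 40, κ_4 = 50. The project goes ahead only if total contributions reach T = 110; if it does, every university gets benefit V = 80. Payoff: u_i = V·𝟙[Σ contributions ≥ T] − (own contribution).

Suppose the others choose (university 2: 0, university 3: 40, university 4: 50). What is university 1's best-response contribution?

Others' total = 90. Contributing 50 brings total to 140 ≥ 110: gain V − κ_1 = 30.
Best response: 50.

50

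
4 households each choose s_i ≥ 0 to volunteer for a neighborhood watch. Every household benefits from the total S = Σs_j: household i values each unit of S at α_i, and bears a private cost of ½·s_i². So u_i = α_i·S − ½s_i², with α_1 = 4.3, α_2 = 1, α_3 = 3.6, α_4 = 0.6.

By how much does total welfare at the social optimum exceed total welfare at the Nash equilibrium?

Household i's FOC: ∂u_i/∂s_i = α_i − s_i = 0, so s_i* = α_i.
NE contributions = (4.3, 1, 3.6, 0.6); S = 9.5.
W^NE = (Σα)·S − ½Σα_i² = 9.5² − ½·32.81 = 73.845.
Planner sets s_i = Σα_j = 9.5 for every i, so S^SO = 4·9.5 = 38.
W^SO = (Σα)·S^SO − ½·4·(Σα)² = (4/2)·9.5² = 180.5.
Deadweight loss = W^SO − W^NE = 106.655.

106.655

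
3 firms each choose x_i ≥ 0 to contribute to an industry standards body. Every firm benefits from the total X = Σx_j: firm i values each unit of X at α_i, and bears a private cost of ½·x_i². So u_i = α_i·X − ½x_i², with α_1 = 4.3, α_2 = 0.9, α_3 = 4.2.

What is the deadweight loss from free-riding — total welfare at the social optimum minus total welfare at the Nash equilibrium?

62.65

Firm i's FOC: ∂u_i/∂x_i = α_i − x_i = 0, so x_i* = α_i.
NE contributions = (4.3, 0.9, 4.2); X = 9.4.
W^NE = (Σα)·X − ½Σα_i² = 9.4² − ½·36.94 = 69.89.
Planner sets x_i = Σα_j = 9.4 for every i, so X^SO = 3·9.4 = 28.2.
W^SO = (Σα)·X^SO − ½·3·(Σα)² = (3/2)·9.4² = 132.54.
Deadweight loss = W^SO − W^NE = 62.65.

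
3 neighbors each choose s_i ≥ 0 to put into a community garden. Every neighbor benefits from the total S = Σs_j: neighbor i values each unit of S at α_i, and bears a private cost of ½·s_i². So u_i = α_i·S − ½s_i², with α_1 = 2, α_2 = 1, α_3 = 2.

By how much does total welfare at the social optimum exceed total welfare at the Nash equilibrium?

Neighbor i's FOC: ∂u_i/∂s_i = α_i − s_i = 0, so s_i* = α_i.
NE contributions = (2, 1, 2); S = 5.
W^NE = (Σα)·S − ½Σα_i² = 5² − ½·9 = 20.5.
Planner sets s_i = Σα_j = 5 for every i, so S^SO = 3·5 = 15.
W^SO = (Σα)·S^SO − ½·3·(Σα)² = (3/2)·5² = 37.5.
Deadweight loss = W^SO − W^NE = 17.

17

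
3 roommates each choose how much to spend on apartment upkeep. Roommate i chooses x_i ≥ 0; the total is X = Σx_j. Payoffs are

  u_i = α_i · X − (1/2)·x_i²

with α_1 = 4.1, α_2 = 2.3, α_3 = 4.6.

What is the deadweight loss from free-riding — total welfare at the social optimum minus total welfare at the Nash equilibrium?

82.13

Roommate i's FOC: ∂u_i/∂x_i = α_i − x_i = 0, so x_i* = α_i.
NE contributions = (4.1, 2.3, 4.6); X = 11.
W^NE = (Σα)·X − ½Σα_i² = 11² − ½·43.26 = 99.37.
Planner sets x_i = Σα_j = 11 for every i, so X^SO = 3·11 = 33.
W^SO = (Σα)·X^SO − ½·3·(Σα)² = (3/2)·11² = 181.5.
Deadweight loss = W^SO − W^NE = 82.13.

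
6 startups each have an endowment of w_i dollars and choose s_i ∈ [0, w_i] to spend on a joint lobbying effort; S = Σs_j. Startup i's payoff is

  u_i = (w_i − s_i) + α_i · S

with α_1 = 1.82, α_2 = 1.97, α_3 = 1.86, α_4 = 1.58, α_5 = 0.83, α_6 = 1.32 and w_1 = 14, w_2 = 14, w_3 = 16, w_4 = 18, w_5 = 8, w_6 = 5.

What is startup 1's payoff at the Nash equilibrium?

∂u_i/∂s_i = α_i − 1, so startup i contributes w_i if α_i > 1, else 0.
α_i > 1 for i ∈ {1, 2, 3, 4, 6}; NE contributions (14, 14, 16, 18, 0, 5), S = 67.
u_1 = (14 − 14) + 1.82·67 = 121.94.

121.94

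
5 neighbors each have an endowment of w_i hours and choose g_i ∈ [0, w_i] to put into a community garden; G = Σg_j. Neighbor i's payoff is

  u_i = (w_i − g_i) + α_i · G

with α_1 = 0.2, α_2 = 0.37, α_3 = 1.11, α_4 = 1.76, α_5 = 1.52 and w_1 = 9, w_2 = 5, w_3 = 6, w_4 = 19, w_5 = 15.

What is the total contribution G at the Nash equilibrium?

40

∂u_i/∂g_i = α_i − 1, so neighbor i contributes w_i if α_i > 1, else 0.
α_i > 1 for i ∈ {3, 4, 5}; NE contributions (0, 0, 6, 19, 15), G = 40.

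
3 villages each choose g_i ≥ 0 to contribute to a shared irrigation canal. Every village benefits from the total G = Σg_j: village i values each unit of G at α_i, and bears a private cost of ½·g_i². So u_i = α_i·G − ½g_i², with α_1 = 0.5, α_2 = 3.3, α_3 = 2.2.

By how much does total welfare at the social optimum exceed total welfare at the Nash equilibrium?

Village i's FOC: ∂u_i/∂g_i = α_i − g_i = 0, so g_i* = α_i.
NE contributions = (0.5, 3.3, 2.2); G = 6.
W^NE = (Σα)·G − ½Σα_i² = 6² − ½·15.98 = 28.01.
Planner sets g_i = Σα_j = 6 for every i, so G^SO = 3·6 = 18.
W^SO = (Σα)·G^SO − ½·3·(Σα)² = (3/2)·6² = 54.
Deadweight loss = W^SO − W^NE = 25.99.

25.99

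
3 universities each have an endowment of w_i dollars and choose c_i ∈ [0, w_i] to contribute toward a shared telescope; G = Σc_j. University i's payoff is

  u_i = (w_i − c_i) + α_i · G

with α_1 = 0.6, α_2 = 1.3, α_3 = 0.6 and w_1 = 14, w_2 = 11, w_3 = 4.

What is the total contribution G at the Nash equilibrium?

∂u_i/∂c_i = α_i − 1, so university i contributes w_i if α_i > 1, else 0.
α_i > 1 for i ∈ {2}; NE contributions (0, 11, 0), G = 11.

11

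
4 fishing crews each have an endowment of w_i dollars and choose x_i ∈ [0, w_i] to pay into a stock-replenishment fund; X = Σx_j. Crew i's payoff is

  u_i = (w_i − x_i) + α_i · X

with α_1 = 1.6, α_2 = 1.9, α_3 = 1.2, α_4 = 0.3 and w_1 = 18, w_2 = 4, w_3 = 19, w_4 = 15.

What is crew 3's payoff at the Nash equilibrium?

49.2

∂u_i/∂x_i = α_i − 1, so crew i contributes w_i if α_i > 1, else 0.
α_i > 1 for i ∈ {1, 2, 3}; NE contributions (18, 4, 19, 0), X = 41.
u_3 = (19 − 19) + 1.2·41 = 49.2.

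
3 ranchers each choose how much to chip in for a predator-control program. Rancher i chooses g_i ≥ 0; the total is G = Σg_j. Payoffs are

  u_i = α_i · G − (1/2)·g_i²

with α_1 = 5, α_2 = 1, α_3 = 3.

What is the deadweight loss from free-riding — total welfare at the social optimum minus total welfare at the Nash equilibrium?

58

Rancher i's FOC: ∂u_i/∂g_i = α_i − g_i = 0, so g_i* = α_i.
NE contributions = (5, 1, 3); G = 9.
W^NE = (Σα)·G − ½Σα_i² = 9² − ½·35 = 63.5.
Planner sets g_i = Σα_j = 9 for every i, so G^SO = 3·9 = 27.
W^SO = (Σα)·G^SO − ½·3·(Σα)² = (3/2)·9² = 121.5.
Deadweight loss = W^SO − W^NE = 58.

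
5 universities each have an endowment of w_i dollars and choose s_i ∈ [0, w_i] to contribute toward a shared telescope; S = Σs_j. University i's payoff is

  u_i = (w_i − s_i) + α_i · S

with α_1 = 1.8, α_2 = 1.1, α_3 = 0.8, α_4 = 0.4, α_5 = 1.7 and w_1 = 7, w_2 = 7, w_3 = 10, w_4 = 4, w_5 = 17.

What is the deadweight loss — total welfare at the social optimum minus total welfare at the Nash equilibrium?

∂u_i/∂s_i = α_i − 1, so university i contributes w_i if α_i > 1, else 0.
α_i > 1 for i ∈ {1, 2, 5}; NE contributions (7, 7, 0, 0, 17), S = 31.
W^NE = Σw_i − S^NE + (Σα_i)·S^NE = 45 + 4.8·31 = 193.8.
Planner: ∂(Σu_j)/∂s_i = Σα_j − 1 = 4.8 > 0, so everyone contributes w_i; S^SO = 45, W^SO = 45 + 4.8·45 = 261.
Deadweight loss = 67.2.

67.2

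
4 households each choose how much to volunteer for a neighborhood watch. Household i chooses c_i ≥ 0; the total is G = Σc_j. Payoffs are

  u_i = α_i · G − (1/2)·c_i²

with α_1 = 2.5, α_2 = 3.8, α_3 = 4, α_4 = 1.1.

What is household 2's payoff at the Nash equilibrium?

36.1

Household i's FOC: ∂u_i/∂c_i = α_i − c_i = 0, so c_i* = α_i.
NE contributions = (2.5, 3.8, 4, 1.1); G = 11.4.
u_2 = α_2·G − ½·(c_2)² = 3.8·11.4 − ½·3.8² = 36.1.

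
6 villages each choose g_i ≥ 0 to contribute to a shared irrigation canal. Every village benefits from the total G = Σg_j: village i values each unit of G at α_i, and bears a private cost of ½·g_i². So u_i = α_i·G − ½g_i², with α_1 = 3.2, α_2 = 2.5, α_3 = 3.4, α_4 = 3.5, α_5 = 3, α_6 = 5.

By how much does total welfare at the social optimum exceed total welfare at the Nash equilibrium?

Village i's FOC: ∂u_i/∂g_i = α_i − g_i = 0, so g_i* = α_i.
NE contributions = (3.2, 2.5, 3.4, 3.5, 3, 5); G = 20.6.
W^NE = (Σα)·G − ½Σα_i² = 20.6² − ½·74.3 = 387.21.
Planner sets g_i = Σα_j = 20.6 for every i, so G^SO = 6·20.6 = 123.6.
W^SO = (Σα)·G^SO − ½·6·(Σα)² = (6/2)·20.6² = 1273.08.
Deadweight loss = W^SO − W^NE = 885.87.

885.87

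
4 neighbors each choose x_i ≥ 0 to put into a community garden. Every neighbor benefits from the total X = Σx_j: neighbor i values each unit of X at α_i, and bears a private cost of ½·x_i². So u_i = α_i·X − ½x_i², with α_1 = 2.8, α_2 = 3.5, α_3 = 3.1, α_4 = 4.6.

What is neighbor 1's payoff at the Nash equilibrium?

35.28

Neighbor i's FOC: ∂u_i/∂x_i = α_i − x_i = 0, so x_i* = α_i.
NE contributions = (2.8, 3.5, 3.1, 4.6); X = 14.
u_1 = α_1·X − ½·(x_1)² = 2.8·14 − ½·2.8² = 35.28.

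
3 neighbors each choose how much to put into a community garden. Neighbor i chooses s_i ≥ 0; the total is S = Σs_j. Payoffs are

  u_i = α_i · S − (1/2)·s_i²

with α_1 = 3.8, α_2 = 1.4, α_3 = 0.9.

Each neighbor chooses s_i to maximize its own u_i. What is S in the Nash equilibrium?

Neighbor i's FOC: ∂u_i/∂s_i = α_i − s_i = 0, so s_i* = α_i.
NE contributions = (3.8, 1.4, 0.9); S = 6.1.

6.1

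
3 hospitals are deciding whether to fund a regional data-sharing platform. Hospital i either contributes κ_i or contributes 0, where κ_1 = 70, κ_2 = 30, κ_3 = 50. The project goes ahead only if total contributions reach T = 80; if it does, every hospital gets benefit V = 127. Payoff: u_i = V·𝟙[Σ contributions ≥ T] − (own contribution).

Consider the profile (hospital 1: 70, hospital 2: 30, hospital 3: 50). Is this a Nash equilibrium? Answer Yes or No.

Total = 150 ≥ 80: provided.
Hospital 1 (pledges 70, payoff 57): dropping to 0 → total 80, payoff 127. Profitable deviation.

No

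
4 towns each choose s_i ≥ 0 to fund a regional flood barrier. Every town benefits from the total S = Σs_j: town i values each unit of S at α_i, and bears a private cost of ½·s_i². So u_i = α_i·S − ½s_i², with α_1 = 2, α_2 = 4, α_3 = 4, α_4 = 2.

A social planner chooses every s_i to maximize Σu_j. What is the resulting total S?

48

Planner FOC: ∂(Σu_j)/∂s_i = (Σα_j) − s_i = 0, so s_i^SO = Σα_j = 12 for every i; S^SO = 48.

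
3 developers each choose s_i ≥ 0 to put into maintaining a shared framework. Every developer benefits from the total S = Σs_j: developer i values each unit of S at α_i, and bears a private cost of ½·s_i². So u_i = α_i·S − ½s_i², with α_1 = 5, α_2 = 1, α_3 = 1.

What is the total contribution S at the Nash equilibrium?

Developer i's FOC: ∂u_i/∂s_i = α_i − s_i = 0, so s_i* = α_i.
NE contributions = (5, 1, 1); S = 7.

7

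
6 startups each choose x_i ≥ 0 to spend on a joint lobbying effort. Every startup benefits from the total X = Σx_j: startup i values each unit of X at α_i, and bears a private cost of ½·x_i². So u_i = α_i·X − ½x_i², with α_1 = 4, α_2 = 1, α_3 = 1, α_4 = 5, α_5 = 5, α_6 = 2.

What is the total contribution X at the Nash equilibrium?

18

Startup i's FOC: ∂u_i/∂x_i = α_i − x_i = 0, so x_i* = α_i.
NE contributions = (4, 1, 1, 5, 5, 2); X = 18.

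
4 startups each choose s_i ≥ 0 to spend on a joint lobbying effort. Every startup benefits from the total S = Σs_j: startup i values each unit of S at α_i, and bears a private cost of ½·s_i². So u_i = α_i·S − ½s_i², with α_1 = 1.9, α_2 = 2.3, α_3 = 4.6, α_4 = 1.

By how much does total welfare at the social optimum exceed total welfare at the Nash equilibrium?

111.57

Startup i's FOC: ∂u_i/∂s_i = α_i − s_i = 0, so s_i* = α_i.
NE contributions = (1.9, 2.3, 4.6, 1); S = 9.8.
W^NE = (Σα)·S − ½Σα_i² = 9.8² − ½·31.06 = 80.51.
Planner sets s_i = Σα_j = 9.8 for every i, so S^SO = 4·9.8 = 39.2.
W^SO = (Σα)·S^SO − ½·4·(Σα)² = (4/2)·9.8² = 192.08.
Deadweight loss = W^SO − W^NE = 111.57.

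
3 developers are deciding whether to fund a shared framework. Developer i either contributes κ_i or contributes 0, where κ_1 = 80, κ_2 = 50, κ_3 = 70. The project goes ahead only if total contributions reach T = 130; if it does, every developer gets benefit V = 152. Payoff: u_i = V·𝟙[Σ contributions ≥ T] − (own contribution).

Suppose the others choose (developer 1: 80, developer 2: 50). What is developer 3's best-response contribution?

Others' total = 130 ≥ 130; contributing adds cost 70 for no extra benefit.
Best response: 0.

0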